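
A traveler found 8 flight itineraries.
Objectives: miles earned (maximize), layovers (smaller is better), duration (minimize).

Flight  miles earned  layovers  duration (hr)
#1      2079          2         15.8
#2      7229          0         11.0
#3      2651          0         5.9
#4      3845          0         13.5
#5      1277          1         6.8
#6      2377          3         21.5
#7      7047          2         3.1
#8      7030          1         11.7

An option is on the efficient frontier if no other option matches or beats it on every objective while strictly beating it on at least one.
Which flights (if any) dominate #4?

#2: miles earned 7229≥3845, layovers 0≤0, duration 11.0≤13.5 — dominates #4.
Others (#1, #3, #5, #6, #7, #8) are each worse than #4 on at least one objective.

#2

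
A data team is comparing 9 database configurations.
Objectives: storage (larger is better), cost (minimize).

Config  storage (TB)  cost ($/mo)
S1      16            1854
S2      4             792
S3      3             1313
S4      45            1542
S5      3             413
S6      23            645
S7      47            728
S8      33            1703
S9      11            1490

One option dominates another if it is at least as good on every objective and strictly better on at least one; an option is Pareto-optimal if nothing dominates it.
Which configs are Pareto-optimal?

S1: dominated by S4 (storage 45≥16, cost 1542≤1854).
S2: dominated by S6 (storage 23≥4, cost 645≤792).
S3: dominated by S2 (storage 4≥3, cost 792≤1313).
S4: dominated by S7 (storage 47≥45, cost 728≤1542).
S5: not dominated (best cost).
S6: not dominated.
S7: not dominated (best storage).
S8: dominated by S4 (storage 45≥33, cost 1542≤1703).
S9: dominated by S6 (storage 23≥11, cost 645≤1490).

S5, S6, S7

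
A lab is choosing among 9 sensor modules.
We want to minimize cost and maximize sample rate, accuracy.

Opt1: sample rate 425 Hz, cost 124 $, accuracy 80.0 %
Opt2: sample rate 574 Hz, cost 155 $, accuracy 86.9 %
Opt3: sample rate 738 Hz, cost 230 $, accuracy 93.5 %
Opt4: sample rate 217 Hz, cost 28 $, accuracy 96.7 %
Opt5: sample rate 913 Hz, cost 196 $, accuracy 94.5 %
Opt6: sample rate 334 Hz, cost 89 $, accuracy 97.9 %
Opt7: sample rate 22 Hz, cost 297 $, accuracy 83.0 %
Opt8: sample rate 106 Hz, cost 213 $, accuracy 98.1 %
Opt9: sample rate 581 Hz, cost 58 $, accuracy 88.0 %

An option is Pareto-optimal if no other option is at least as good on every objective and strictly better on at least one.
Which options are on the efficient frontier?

Opt4, Opt5, Opt6, Opt8, Opt9

Opt1: dominated by Opt9 (sample rate 581≥425, cost 58≤124, accuracy 88.0≥80.0).
Opt2: dominated by Opt9 (sample rate 581≥574, cost 58≤155, accuracy 88.0≥86.9).
Opt3: dominated by Opt5 (sample rate 913≥738, cost 196≤230, accuracy 94.5≥93.5).
Opt4: not dominated (best cost).
Opt5: not dominated (best sample rate).
Opt6: not dominated.
Opt7: dominated by Opt2 (sample rate 574≥22, cost 155≤297, accuracy 86.9≥83.0).
Opt8: not dominated (best accuracy).
Opt9: not dominated.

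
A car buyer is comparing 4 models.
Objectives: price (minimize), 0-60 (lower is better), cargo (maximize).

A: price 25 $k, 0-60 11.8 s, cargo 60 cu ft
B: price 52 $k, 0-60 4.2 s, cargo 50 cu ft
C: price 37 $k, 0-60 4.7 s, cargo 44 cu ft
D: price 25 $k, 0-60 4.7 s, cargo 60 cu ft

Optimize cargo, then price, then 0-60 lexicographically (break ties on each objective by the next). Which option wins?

First maximize cargo: best is 60, kept {A, D}.
Then minimize price: best is 25, kept {A, D}.
Then minimize 0-60: best is 4.7, kept {D}.

D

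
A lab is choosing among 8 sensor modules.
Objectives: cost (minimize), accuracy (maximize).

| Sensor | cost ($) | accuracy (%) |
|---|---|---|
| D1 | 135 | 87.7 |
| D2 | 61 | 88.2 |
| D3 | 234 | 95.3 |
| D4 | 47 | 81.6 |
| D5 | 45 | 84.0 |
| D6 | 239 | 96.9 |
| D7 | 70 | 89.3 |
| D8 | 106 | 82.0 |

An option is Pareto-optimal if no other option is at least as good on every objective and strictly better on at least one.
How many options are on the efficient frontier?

D1: dominated by D2 (cost 61≤135, accuracy 88.2≥87.7).
D2: not dominated.
D3: not dominated.
D4: dominated by D5 (cost 45≤47, accuracy 84.0≥81.6).
D5: not dominated (best cost).
D6: not dominated (best accuracy).
D7: not dominated.
D8: dominated by D2 (cost 61≤106, accuracy 88.2≥82.0).
Pareto-optimal: D2, D3, D5, D6, D7 → 5.

5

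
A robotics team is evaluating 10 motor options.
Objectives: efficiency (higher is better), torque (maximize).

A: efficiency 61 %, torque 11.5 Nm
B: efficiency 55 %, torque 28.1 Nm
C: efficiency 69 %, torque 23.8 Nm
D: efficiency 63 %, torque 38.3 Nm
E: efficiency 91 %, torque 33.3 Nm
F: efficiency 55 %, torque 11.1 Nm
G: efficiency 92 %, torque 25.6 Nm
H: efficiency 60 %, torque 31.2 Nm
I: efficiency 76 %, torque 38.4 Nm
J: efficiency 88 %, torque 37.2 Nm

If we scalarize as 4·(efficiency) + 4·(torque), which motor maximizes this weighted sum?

J

A: 4·61 + 4·11.5 = 290.0
B: 4·55 + 4·28.1 = 332.4
C: 4·69 + 4·23.8 = 371.2
D: 4·63 + 4·38.3 = 405.2
E: 4·91 + 4·33.3 = 497.2
F: 4·55 + 4·11.1 = 264.4
G: 4·92 + 4·25.6 = 470.4
H: 4·60 + 4·31.2 = 364.8
I: 4·76 + 4·38.4 = 457.6
J: 4·88 + 4·37.2 = 500.8
Highest: J at 500.8.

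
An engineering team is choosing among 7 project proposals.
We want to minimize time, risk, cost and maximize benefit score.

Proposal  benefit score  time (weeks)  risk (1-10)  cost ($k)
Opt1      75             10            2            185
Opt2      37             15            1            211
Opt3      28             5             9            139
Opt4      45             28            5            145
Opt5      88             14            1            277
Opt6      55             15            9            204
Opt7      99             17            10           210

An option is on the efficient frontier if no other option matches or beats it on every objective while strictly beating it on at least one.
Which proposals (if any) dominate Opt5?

none

Opt1: worse on benefit score (75 vs 88).
Opt2: worse on benefit score (37 vs 88).
Opt3: worse on benefit score (28 vs 88).
Opt4: worse on benefit score (45 vs 88).
Opt6: worse on benefit score (55 vs 88).
Opt7: worse on time (17 vs 14).
No option dominates Opt5.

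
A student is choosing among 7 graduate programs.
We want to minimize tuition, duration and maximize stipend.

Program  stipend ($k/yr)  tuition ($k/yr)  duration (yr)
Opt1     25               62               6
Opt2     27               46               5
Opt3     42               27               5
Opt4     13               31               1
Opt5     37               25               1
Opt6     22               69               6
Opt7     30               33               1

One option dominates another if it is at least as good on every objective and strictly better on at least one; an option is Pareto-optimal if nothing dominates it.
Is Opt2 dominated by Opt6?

No

Opt6 vs Opt2: Opt6 is worse on stipend (22 vs 27), so it does not dominate Opt2.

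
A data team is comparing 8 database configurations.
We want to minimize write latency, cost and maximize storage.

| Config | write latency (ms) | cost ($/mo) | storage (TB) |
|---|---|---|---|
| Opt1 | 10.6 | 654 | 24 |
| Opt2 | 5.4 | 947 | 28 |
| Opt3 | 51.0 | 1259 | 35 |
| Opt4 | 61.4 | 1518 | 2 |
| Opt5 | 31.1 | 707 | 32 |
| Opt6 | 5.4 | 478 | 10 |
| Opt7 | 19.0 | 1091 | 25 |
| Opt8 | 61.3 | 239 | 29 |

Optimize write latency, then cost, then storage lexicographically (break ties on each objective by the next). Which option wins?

First minimize write latency: best is 5.4, kept {Opt2, Opt6}.
Then minimize cost: best is 478, kept {Opt6}.

Opt6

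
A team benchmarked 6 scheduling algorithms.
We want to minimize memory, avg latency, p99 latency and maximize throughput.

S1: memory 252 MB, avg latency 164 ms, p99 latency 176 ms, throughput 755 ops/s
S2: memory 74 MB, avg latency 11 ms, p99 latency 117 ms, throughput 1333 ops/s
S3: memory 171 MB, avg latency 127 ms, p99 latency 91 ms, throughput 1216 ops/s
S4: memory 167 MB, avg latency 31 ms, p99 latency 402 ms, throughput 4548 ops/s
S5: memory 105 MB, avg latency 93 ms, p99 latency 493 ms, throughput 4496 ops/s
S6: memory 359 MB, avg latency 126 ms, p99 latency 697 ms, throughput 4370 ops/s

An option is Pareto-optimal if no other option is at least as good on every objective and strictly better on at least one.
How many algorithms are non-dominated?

S1: dominated by S2 (memory 74≤252, avg latency 11≤164, p99 latency 117≤176, throughput 1333≥755).
S2: not dominated (best memory).
S3: not dominated (best p99 latency).
S4: not dominated (best throughput).
S5: not dominated.
S6: dominated by S4 (memory 167≤359, avg latency 31≤126, p99 latency 402≤697, throughput 4548≥4370).
Pareto-optimal: S2, S3, S4, S5 → 4.

4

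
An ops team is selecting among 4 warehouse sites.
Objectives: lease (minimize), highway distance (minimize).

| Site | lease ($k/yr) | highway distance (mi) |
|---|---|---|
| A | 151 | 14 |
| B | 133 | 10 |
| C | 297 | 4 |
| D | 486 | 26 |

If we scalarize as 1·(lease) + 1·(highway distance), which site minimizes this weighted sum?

A: 1·151 + 1·14 = 165
B: 1·133 + 1·10 = 143
C: 1·297 + 1·4 = 301
D: 1·486 + 1·26 = 512
Lowest: B at 143.

B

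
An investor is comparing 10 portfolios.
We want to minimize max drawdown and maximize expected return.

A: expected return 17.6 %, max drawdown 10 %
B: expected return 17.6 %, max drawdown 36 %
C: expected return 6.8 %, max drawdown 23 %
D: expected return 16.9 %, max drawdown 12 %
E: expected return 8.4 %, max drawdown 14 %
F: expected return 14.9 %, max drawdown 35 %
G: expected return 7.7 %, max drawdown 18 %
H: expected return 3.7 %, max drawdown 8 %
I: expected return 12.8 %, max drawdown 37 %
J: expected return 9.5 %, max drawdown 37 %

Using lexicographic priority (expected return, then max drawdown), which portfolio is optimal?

A

First maximize expected return: best is 17.6, kept {A, B}.
Then minimize max drawdown: best is 10, kept {A}.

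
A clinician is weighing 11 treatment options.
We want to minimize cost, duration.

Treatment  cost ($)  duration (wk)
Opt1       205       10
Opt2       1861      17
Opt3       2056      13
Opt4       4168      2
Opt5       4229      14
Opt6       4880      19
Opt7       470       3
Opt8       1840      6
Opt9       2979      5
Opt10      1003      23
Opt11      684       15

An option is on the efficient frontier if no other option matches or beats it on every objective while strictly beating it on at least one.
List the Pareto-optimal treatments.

Opt1, Opt4, Opt7

Opt1: not dominated (best cost).
Opt2: dominated by Opt1 (cost 205≤1861, duration 10≤17).
Opt3: dominated by Opt1 (cost 205≤2056, duration 10≤13).
Opt4: not dominated (best duration).
Opt5: dominated by Opt1 (cost 205≤4229, duration 10≤14).
Opt6: dominated by Opt1 (cost 205≤4880, duration 10≤19).
Opt7: not dominated.
Opt8: dominated by Opt7 (cost 470≤1840, duration 3≤6).
Opt9: dominated by Opt7 (cost 470≤2979, duration 3≤5).
Opt10: dominated by Opt1 (cost 205≤1003, duration 10≤23).
Opt11: dominated by Opt1 (cost 205≤684, duration 10≤15).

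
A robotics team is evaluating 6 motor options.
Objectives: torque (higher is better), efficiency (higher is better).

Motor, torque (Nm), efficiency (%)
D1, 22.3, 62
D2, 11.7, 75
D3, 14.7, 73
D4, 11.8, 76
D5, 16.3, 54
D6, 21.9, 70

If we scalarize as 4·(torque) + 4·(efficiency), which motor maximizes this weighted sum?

D6

D1: 4·22.3 + 4·62 = 337.2
D2: 4·11.7 + 4·75 = 346.8
D3: 4·14.7 + 4·73 = 350.8
D4: 4·11.8 + 4·76 = 351.2
D5: 4·16.3 + 4·54 = 281.2
D6: 4·21.9 + 4·70 = 367.6
Highest: D6 at 367.6.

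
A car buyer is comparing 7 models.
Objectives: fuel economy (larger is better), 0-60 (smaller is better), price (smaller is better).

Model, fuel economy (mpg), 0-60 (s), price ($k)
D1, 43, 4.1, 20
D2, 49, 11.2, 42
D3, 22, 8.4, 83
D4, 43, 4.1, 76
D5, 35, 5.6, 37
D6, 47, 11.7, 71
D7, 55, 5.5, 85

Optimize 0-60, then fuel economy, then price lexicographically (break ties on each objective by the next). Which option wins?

First minimize 0-60: best is 4.1, kept {D1, D4}.
Then maximize fuel economy: best is 43, kept {D1, D4}.
Then minimize price: best is 20, kept {D1}.

D1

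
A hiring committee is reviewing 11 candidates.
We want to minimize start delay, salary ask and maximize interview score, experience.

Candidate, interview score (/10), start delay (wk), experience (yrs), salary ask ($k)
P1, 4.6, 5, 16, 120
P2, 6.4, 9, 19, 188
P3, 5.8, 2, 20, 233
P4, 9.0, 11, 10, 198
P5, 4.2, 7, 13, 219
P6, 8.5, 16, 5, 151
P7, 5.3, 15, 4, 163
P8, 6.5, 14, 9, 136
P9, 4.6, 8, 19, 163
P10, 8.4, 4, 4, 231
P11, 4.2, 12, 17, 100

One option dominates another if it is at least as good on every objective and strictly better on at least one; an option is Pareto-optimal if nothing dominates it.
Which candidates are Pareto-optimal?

P1: not dominated.
P2: not dominated.
P3: not dominated (best start delay).
P4: not dominated (best interview score).
P5: dominated by P1 (interview score 4.6≥4.2, start delay 5≤7, experience 16≥13, salary ask 120≤219).
P6: not dominated.
P7: dominated by P8 (interview score 6.5≥5.3, start delay 14≤15, experience 9≥4, salary ask 136≤163).
P8: not dominated.
P9: not dominated.
P10: not dominated.
P11: not dominated (best salary ask).

P1, P2, P3, P4, P6, P8, P9, P10, P11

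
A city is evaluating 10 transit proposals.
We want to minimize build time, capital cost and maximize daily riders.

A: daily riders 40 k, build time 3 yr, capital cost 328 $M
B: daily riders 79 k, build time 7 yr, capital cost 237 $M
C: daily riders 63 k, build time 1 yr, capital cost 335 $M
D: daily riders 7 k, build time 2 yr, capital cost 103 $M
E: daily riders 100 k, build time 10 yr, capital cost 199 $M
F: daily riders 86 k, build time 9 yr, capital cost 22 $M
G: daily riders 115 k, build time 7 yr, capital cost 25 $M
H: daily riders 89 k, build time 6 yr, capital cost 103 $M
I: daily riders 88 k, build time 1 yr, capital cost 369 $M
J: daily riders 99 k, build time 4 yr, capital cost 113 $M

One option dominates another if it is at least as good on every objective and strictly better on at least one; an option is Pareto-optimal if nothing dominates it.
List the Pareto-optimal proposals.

A, C, D, F, G, H, I, J

A: not dominated.
B: dominated by G (daily riders 115≥79, build time 7≤7, capital cost 25≤237).
C: not dominated.
D: not dominated.
E: dominated by G (daily riders 115≥100, build time 7≤10, capital cost 25≤199).
F: not dominated (best capital cost).
G: not dominated (best daily riders).
H: not dominated.
I: not dominated.
J: not dominated.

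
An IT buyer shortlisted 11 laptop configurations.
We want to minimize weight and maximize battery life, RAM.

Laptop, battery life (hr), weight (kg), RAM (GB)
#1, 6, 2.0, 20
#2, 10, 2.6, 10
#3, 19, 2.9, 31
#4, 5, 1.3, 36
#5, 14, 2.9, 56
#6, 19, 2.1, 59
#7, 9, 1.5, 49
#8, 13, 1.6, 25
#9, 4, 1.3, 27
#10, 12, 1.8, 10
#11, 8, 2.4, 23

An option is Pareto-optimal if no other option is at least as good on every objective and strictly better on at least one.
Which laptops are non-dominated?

#1: dominated by #7 (battery life 9≥6, weight 1.5≤2.0, RAM 49≥20).
#2: dominated by #6 (battery life 19≥10, weight 2.1≤2.6, RAM 59≥10).
#3: dominated by #6 (battery life 19≥19, weight 2.1≤2.9, RAM 59≥31).
#4: not dominated.
#5: dominated by #6 (battery life 19≥14, weight 2.1≤2.9, RAM 59≥56).
#6: not dominated (best RAM).
#7: not dominated.
#8: not dominated.
#9: dominated by #4 (battery life 5≥4, weight 1.3≤1.3, RAM 36≥27).
#10: dominated by #8 (battery life 13≥12, weight 1.6≤1.8, RAM 25≥10).
#11: dominated by #6 (battery life 19≥8, weight 2.1≤2.4, RAM 59≥23).

#4, #6, #7, #8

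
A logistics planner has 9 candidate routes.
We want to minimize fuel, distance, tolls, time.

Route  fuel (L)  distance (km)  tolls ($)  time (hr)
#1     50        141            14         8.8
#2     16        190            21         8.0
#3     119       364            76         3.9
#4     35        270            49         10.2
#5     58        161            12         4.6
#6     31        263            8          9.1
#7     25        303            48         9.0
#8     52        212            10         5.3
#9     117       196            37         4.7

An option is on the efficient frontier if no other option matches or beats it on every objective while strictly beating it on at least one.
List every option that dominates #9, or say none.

#5

#5: fuel 58≤117, distance 161≤196, tolls 12≤37, time 4.6≤4.7 — dominates #9.
Others (#1, #2, #3, #4, #6, #7, #8) are each worse than #9 on at least one objective.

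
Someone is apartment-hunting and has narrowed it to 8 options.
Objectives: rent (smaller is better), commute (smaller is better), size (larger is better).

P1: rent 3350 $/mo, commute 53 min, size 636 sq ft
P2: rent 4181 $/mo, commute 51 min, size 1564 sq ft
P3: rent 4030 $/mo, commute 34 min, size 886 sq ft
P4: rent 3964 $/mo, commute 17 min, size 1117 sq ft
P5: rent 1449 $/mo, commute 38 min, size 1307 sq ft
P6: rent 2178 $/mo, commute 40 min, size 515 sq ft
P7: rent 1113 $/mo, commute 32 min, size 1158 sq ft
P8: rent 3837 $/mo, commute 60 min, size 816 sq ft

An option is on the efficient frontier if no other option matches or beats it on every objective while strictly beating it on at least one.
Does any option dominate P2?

P1: worse on commute (53 vs 51).
P3: worse on size (886 vs 1564).
P4: worse on size (1117 vs 1564).
P5: worse on size (1307 vs 1564).
P6: worse on size (515 vs 1564).
P7: worse on size (1158 vs 1564).
P8: worse on commute (60 vs 51).
No option is at least as good as P2 on every objective and strictly better on one.

No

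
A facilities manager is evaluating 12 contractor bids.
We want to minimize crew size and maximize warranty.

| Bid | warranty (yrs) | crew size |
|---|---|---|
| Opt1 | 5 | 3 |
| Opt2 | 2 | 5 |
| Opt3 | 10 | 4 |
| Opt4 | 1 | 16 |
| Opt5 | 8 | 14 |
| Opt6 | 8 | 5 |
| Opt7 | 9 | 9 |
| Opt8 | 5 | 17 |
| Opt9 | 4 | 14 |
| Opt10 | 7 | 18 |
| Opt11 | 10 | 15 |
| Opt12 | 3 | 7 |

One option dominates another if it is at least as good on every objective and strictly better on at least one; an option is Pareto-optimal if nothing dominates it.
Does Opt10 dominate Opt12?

No

Opt10 vs Opt12: Opt10 is worse on crew size (18 vs 7), so it does not dominate Opt12.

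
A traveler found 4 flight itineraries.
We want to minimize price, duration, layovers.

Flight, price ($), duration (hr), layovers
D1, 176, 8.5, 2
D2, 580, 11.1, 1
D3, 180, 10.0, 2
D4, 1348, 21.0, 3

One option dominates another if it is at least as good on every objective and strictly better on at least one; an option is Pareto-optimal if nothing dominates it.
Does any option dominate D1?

D2: worse on price (580 vs 176).
D3: worse on price (180 vs 176).
D4: worse on price (1348 vs 176).
No option is at least as good as D1 on every objective and strictly better on one.

No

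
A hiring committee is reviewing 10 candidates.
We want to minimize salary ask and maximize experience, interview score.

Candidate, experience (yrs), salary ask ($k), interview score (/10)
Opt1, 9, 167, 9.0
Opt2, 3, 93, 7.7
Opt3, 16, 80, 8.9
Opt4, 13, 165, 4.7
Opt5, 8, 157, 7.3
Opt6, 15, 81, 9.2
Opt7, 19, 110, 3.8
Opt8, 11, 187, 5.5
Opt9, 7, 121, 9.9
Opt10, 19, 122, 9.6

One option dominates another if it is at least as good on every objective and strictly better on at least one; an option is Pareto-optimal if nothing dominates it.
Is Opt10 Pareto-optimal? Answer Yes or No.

Opt1: worse on experience (9 vs 19).
Opt2: worse on experience (3 vs 19).
Opt3: worse on experience (16 vs 19).
Opt4: worse on experience (13 vs 19).
Opt5: worse on experience (8 vs 19).
Opt6: worse on experience (15 vs 19).
Opt7: worse on interview score (3.8 vs 9.6).
Opt8: worse on experience (11 vs 19).
Opt9: worse on experience (7 vs 19).
No option is at least as good as Opt10 on every objective and strictly better on one.

Yes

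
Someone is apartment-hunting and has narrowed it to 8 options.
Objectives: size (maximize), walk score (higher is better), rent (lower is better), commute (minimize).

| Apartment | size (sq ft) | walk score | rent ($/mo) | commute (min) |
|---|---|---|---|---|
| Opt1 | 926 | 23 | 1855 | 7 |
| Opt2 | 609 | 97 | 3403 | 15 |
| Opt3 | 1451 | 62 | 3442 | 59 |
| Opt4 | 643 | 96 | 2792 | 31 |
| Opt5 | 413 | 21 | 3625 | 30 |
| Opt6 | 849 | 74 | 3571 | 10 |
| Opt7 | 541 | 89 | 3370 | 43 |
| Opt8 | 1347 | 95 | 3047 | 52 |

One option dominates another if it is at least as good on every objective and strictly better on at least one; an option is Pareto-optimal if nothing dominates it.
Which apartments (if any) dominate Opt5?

Opt1, Opt2, Opt6

Opt1: size 926≥413, walk score 23≥21, rent 1855≤3625, commute 7≤30 — dominates Opt5.
Opt2: size 609≥413, walk score 97≥21, rent 3403≤3625, commute 15≤30 — dominates Opt5.
Opt6: size 849≥413, walk score 74≥21, rent 3571≤3625, commute 10≤30 — dominates Opt5.
Others (Opt3, Opt4, Opt7, Opt8) are each worse than Opt5 on at least one objective.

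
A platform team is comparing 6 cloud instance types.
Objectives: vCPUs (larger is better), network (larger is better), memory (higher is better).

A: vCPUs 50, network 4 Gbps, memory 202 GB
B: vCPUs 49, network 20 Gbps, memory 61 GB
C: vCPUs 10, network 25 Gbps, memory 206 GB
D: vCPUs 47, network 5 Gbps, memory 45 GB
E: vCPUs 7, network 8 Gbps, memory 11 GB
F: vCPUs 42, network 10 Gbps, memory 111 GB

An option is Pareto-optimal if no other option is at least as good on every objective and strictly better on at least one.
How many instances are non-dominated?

4

A: not dominated (best vCPUs).
B: not dominated.
C: not dominated (best network).
D: dominated by B (vCPUs 49≥47, network 20≥5, memory 61≥45).
E: dominated by B (vCPUs 49≥7, network 20≥8, memory 61≥11).
F: not dominated.
Pareto-optimal: A, B, C, F → 4.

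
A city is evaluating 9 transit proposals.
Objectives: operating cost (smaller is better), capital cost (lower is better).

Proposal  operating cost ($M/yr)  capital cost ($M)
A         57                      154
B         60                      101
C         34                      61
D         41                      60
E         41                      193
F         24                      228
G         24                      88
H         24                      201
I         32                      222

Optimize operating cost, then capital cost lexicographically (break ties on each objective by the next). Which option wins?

G

First minimize operating cost: best is 24, kept {F, G, H}.
Then minimize capital cost: best is 88, kept {G}.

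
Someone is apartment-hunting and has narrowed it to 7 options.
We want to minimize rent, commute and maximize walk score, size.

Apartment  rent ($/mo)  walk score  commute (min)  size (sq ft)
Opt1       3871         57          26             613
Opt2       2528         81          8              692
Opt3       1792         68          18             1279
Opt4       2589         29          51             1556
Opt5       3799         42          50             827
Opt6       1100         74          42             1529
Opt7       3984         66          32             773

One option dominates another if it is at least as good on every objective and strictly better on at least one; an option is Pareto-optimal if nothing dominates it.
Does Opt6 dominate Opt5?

Opt6 vs Opt5: rent 1100≤3799, walk score 74≥42, commute 42≤50, size 1529≥827 — Opt6 is at least as good on every objective with at least one strict improvement.

Yes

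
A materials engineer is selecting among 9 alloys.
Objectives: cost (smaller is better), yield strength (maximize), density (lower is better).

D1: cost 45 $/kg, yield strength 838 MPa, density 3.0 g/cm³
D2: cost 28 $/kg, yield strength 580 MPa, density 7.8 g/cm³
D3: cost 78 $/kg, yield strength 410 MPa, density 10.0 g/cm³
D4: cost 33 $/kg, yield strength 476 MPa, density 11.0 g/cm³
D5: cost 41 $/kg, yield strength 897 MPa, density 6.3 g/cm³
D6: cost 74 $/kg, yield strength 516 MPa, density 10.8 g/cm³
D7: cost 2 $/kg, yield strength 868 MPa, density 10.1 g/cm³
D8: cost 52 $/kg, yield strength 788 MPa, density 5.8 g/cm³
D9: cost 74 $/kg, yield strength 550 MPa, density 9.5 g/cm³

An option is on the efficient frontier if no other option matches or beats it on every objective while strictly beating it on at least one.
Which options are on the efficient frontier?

D1, D2, D5, D7

D1: not dominated (best density).
D2: not dominated.
D3: dominated by D1 (cost 45≤78, yield strength 838≥410, density 3.0≤10.0).
D4: dominated by D2 (cost 28≤33, yield strength 580≥476, density 7.8≤11.0).
D5: not dominated (best yield strength).
D6: dominated by D1 (cost 45≤74, yield strength 838≥516, density 3.0≤10.8).
D7: not dominated (best cost).
D8: dominated by D1 (cost 45≤52, yield strength 838≥788, density 3.0≤5.8).
D9: dominated by D1 (cost 45≤74, yield strength 838≥550, density 3.0≤9.5).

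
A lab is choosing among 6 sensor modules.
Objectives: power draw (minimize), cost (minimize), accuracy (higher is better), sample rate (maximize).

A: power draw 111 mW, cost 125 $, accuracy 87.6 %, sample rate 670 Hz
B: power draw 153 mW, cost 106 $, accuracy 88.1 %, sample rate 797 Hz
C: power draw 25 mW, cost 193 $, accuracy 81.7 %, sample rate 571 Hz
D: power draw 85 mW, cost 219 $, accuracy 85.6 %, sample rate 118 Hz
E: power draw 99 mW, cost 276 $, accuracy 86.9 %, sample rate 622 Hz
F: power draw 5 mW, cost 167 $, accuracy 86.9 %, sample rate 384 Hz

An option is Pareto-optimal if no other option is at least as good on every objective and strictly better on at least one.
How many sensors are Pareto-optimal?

5

A: not dominated.
B: not dominated (best cost).
C: not dominated.
D: dominated by F (power draw 5≤85, cost 167≤219, accuracy 86.9≥85.6, sample rate 384≥118).
E: not dominated.
F: not dominated (best power draw).
Pareto-optimal: A, B, C, E, F → 5.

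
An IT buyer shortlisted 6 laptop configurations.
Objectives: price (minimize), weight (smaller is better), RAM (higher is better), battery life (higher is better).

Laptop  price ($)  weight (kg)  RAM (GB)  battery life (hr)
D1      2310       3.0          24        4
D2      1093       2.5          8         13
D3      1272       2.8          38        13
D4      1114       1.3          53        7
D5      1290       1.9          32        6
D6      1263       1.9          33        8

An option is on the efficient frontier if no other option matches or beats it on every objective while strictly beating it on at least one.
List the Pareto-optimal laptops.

D1: dominated by D3 (price 1272≤2310, weight 2.8≤3.0, RAM 38≥24, battery life 13≥4).
D2: not dominated (best price).
D3: not dominated.
D4: not dominated (best weight).
D5: dominated by D4 (price 1114≤1290, weight 1.3≤1.9, RAM 53≥32, battery life 7≥6).
D6: not dominated.

D2, D3, D4, D6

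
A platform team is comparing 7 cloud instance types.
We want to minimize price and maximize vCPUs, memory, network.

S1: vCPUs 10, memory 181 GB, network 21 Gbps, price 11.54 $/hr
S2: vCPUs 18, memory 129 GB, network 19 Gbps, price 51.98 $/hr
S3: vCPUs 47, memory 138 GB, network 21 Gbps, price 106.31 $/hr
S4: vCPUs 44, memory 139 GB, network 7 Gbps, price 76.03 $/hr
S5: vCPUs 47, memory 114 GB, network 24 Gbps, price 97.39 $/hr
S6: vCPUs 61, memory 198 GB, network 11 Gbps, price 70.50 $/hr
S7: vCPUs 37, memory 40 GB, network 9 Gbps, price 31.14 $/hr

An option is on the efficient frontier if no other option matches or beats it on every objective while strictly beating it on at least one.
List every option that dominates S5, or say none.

S1: worse on vCPUs (10 vs 47).
S2: worse on vCPUs (18 vs 47).
S3: worse on network (21 vs 24).
S4: worse on vCPUs (44 vs 47).
S6: worse on network (11 vs 24).
S7: worse on vCPUs (37 vs 47).
No option dominates S5.

none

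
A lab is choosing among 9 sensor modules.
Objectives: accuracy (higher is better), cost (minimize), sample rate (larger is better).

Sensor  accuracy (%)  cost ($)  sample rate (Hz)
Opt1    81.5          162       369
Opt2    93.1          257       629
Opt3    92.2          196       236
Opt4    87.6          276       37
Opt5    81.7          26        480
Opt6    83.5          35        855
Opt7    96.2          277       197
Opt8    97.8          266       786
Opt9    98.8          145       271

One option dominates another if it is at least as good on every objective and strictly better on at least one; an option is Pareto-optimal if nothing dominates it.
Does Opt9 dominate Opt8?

Opt9 vs Opt8: Opt9 is worse on sample rate (271 vs 786), so it does not dominate Opt8.

No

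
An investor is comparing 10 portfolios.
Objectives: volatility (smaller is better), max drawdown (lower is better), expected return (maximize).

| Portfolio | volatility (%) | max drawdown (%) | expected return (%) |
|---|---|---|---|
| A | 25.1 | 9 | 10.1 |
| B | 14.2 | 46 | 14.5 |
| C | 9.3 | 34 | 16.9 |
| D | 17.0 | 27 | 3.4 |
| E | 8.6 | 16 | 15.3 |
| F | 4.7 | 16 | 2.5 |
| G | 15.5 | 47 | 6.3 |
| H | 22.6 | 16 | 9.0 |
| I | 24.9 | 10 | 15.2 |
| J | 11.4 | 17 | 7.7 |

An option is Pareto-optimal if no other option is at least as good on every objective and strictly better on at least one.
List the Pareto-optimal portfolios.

A: not dominated (best max drawdown).
B: dominated by C (volatility 9.3≤14.2, max drawdown 34≤46, expected return 16.9≥14.5).
C: not dominated (best expected return).
D: dominated by E (volatility 8.6≤17.0, max drawdown 16≤27, expected return 15.3≥3.4).
E: not dominated.
F: not dominated (best volatility).
G: dominated by B (volatility 14.2≤15.5, max drawdown 46≤47, expected return 14.5≥6.3).
H: dominated by E (volatility 8.6≤22.6, max drawdown 16≤16, expected return 15.3≥9.0).
I: not dominated.
J: dominated by E (volatility 8.6≤11.4, max drawdown 16≤17, expected return 15.3≥7.7).

A, C, E, F, I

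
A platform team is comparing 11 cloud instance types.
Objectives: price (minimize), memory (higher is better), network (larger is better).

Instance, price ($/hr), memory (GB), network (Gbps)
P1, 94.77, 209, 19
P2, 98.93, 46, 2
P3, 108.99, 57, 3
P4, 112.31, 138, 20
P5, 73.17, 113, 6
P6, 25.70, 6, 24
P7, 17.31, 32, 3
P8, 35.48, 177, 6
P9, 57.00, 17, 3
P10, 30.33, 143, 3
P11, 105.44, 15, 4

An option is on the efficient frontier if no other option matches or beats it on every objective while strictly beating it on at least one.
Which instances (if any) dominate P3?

P1, P5, P8, P10

P1: price 94.77≤108.99, memory 209≥57, network 19≥3 — dominates P3.
P5: price 73.17≤108.99, memory 113≥57, network 6≥3 — dominates P3.
P8: price 35.48≤108.99, memory 177≥57, network 6≥3 — dominates P3.
P10: price 30.33≤108.99, memory 143≥57, network 3≥3 — dominates P3.
Others (P2, P4, P6, P7, P9, P11) are each worse than P3 on at least one objective.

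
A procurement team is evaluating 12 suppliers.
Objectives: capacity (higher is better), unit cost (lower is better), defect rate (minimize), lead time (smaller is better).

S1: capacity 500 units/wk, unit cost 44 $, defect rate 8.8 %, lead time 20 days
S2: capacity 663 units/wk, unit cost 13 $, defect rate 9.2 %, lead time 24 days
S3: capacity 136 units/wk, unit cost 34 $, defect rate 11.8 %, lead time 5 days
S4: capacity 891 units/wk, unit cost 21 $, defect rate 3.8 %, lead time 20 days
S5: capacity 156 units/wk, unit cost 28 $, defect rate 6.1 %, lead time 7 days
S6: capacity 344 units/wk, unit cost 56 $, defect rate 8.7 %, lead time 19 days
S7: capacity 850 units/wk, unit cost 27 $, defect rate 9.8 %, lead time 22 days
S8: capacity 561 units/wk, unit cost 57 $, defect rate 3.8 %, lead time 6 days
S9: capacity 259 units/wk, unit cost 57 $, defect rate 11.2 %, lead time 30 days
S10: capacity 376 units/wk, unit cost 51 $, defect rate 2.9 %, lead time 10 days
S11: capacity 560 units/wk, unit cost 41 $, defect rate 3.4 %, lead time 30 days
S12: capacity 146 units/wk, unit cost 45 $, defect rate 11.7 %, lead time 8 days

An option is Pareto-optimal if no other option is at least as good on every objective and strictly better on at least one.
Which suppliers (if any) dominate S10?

S1: worse on defect rate (8.8 vs 2.9).
S2: worse on defect rate (9.2 vs 2.9).
S3: worse on capacity (136 vs 376).
S4: worse on defect rate (3.8 vs 2.9).
S5: worse on capacity (156 vs 376).
S6: worse on capacity (344 vs 376).
S7: worse on defect rate (9.8 vs 2.9).
S8: worse on unit cost (57 vs 51).
S9: worse on capacity (259 vs 376).
S11: worse on defect rate (3.4 vs 2.9).
S12: worse on capacity (146 vs 376).
No option dominates S10.

none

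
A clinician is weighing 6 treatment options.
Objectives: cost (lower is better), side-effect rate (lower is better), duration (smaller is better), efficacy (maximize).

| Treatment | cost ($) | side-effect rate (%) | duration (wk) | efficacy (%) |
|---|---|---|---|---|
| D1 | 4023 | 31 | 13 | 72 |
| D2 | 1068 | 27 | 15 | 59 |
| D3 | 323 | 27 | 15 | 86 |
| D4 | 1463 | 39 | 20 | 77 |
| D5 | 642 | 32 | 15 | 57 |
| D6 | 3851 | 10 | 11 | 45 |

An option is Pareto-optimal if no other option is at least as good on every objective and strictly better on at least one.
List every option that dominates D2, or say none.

D3: cost 323≤1068, side-effect rate 27≤27, duration 15≤15, efficacy 86≥59 — dominates D2.
Others (D1, D4, D5, D6) are each worse than D2 on at least one objective.

D3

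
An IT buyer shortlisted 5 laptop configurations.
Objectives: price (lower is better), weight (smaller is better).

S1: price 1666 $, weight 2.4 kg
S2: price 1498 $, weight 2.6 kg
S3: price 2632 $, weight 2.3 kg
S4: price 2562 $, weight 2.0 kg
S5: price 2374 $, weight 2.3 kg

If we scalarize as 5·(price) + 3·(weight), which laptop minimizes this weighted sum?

S2

S1: 5·1666 + 3·2.4 = 8337.2
S2: 5·1498 + 3·2.6 = 7497.8
S3: 5·2632 + 3·2.3 = 13166.9
S4: 5·2562 + 3·2.0 = 12816.0
S5: 5·2374 + 3·2.3 = 11876.9
Lowest: S2 at 7497.8.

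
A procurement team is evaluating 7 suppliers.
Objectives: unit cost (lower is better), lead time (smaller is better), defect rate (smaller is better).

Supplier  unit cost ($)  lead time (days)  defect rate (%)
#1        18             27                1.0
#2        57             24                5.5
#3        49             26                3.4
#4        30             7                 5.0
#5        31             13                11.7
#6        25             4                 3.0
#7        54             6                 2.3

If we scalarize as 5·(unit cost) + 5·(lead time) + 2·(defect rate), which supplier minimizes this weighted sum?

#6

#1: 5·18 + 5·27 + 2·1.0 = 227.0
#2: 5·57 + 5·24 + 2·5.5 = 416.0
#3: 5·49 + 5·26 + 2·3.4 = 381.8
#4: 5·30 + 5·7 + 2·5.0 = 195.0
#5: 5·31 + 5·13 + 2·11.7 = 243.4
#6: 5·25 + 5·4 + 2·3.0 = 151.0
#7: 5·54 + 5·6 + 2·2.3 = 304.6
Lowest: #6 at 151.0.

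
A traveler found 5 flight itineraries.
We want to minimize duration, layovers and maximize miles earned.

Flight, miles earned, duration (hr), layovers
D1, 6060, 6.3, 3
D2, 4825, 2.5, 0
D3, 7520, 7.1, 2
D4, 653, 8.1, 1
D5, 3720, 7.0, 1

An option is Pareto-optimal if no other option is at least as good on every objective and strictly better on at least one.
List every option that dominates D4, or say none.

D2: miles earned 4825≥653, duration 2.5≤8.1, layovers 0≤1 — dominates D4.
D5: miles earned 3720≥653, duration 7.0≤8.1, layovers 1≤1 — dominates D4.
Others (D1, D3) are each worse than D4 on at least one objective.

D2, D5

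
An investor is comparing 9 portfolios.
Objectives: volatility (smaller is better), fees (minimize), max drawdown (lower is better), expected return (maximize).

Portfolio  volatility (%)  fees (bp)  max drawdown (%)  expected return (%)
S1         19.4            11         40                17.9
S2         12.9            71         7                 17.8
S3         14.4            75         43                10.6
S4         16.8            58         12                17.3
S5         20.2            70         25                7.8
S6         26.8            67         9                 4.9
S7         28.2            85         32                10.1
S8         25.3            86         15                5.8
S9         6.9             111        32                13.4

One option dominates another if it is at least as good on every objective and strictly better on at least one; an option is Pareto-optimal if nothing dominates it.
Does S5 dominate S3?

No

S5 vs S3: S5 is worse on volatility (20.2 vs 14.4), so it does not dominate S3.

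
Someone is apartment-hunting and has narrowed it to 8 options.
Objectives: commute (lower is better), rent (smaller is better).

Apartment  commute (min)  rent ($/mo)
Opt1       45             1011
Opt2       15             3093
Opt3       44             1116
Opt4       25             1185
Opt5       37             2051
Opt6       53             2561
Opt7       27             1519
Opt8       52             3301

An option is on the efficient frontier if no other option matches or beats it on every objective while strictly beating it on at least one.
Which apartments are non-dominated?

Opt1, Opt2, Opt3, Opt4

Opt1: not dominated (best rent).
Opt2: not dominated (best commute).
Opt3: not dominated.
Opt4: not dominated.
Opt5: dominated by Opt4 (commute 25≤37, rent 1185≤2051).
Opt6: dominated by Opt1 (commute 45≤53, rent 1011≤2561).
Opt7: dominated by Opt4 (commute 25≤27, rent 1185≤1519).
Opt8: dominated by Opt1 (commute 45≤52, rent 1011≤3301).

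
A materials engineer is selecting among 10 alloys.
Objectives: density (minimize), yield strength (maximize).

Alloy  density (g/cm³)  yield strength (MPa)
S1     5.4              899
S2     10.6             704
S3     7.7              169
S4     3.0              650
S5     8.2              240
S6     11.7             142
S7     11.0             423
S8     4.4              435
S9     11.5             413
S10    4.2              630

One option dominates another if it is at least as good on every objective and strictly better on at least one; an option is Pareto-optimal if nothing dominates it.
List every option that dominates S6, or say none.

S1, S2, S3, S4, S5, S7, S8, S9, S10

S1: density 5.4≤11.7, yield strength 899≥142 — dominates S6.
S2: density 10.6≤11.7, yield strength 704≥142 — dominates S6.
S3: density 7.7≤11.7, yield strength 169≥142 — dominates S6.
S4: density 3.0≤11.7, yield strength 650≥142 — dominates S6.
S5: density 8.2≤11.7, yield strength 240≥142 — dominates S6.
S7: density 11.0≤11.7, yield strength 423≥142 — dominates S6.
S8: density 4.4≤11.7, yield strength 435≥142 — dominates S6.
S9: density 11.5≤11.7, yield strength 413≥142 — dominates S6.
S10: density 4.2≤11.7, yield strength 630≥142 — dominates S6.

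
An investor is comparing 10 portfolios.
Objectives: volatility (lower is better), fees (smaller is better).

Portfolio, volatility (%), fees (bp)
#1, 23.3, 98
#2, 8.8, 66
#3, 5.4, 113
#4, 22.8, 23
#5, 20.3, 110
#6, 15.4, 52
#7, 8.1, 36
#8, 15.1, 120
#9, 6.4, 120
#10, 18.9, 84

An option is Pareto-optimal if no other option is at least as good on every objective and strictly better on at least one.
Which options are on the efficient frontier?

#1: dominated by #2 (volatility 8.8≤23.3, fees 66≤98).
#2: dominated by #7 (volatility 8.1≤8.8, fees 36≤66).
#3: not dominated (best volatility).
#4: not dominated (best fees).
#5: dominated by #2 (volatility 8.8≤20.3, fees 66≤110).
#6: dominated by #7 (volatility 8.1≤15.4, fees 36≤52).
#7: not dominated.
#8: dominated by #2 (volatility 8.8≤15.1, fees 66≤120).
#9: dominated by #3 (volatility 5.4≤6.4, fees 113≤120).
#10: dominated by #2 (volatility 8.8≤18.9, fees 66≤84).

#3, #4, #7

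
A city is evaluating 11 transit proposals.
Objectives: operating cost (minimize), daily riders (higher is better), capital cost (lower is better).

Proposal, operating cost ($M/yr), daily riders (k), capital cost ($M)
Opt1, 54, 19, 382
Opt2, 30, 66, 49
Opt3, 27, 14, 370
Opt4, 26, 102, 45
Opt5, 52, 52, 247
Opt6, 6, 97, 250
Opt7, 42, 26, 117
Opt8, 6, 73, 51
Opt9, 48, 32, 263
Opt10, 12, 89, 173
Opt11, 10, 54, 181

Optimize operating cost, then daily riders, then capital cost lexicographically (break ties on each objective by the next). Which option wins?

First minimize operating cost: best is 6, kept {Opt6, Opt8}.
Then maximize daily riders: best is 97, kept {Opt6}.

Opt6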